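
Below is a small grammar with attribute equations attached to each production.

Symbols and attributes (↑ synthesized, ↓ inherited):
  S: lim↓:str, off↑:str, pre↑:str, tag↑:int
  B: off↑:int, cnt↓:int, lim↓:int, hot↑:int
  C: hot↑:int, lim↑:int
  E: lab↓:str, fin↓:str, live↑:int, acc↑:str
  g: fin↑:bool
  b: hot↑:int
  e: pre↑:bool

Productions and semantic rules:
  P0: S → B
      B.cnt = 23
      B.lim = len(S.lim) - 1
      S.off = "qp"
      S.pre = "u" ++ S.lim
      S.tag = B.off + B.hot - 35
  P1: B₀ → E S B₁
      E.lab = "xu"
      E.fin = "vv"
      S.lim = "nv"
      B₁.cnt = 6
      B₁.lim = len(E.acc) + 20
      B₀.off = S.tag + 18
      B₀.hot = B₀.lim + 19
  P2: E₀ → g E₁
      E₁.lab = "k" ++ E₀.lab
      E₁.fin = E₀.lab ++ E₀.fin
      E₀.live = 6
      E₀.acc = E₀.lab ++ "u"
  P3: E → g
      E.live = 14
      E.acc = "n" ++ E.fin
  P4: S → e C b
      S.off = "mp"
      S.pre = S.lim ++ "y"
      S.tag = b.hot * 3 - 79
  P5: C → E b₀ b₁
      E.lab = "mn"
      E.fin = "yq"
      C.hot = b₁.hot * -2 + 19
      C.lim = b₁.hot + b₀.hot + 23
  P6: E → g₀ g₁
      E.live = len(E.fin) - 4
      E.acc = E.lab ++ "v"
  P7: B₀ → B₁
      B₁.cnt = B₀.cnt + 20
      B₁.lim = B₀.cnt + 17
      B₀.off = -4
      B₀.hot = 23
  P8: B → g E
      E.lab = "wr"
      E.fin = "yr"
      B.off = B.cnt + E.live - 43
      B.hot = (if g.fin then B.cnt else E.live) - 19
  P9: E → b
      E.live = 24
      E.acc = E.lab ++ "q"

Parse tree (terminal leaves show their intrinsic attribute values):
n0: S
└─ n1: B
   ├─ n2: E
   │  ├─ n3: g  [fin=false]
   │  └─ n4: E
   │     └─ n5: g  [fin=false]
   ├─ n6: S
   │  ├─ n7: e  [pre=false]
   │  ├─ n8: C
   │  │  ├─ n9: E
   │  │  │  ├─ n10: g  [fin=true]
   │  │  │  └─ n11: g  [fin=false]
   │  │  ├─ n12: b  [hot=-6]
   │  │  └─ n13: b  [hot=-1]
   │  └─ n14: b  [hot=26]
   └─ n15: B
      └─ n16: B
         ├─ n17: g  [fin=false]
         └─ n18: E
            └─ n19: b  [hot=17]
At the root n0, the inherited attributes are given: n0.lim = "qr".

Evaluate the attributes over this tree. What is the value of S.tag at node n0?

2

1. n0.lim = "qr"  [given at root]
2. n1.cnt = 23  [23]
3. n1.lim = 1  [len(S.lim) - 1]
4. n2.lab = "xu"  ["xu"]
5. n2.fin = "vv"  ["vv"]
6. n3.fin = false  [terminal]
7. n4.lab = "kxu"  ["k" ++ E₀.lab]
8. n4.fin = "xuvv"  [E₀.lab ++ E₀.fin]
9. n5.fin = false  [terminal]
10. n4.live = 14  [14]
11. n4.acc = "nxuvv"  ["n" ++ E.fin]
12. n2.live = 6  [6]
13. n2.acc = "xuu"  [E₀.lab ++ "u"]
14. n6.lim = "nv"  ["nv"]
15. n7.pre = false  [terminal]
16. n9.lab = "mn"  ["mn"]
17. n9.fin = "yq"  ["yq"]
18. n10.fin = true  [terminal]
19. n11.fin = false  [terminal]
20. n9.live = -2  [len(E.fin) - 4]
21. n9.acc = "mnv"  [E.lab ++ "v"]
22. n12.hot = -6  [terminal]
23. n13.hot = -1  [terminal]
24. n8.hot = 21  [b₁.hot * -2 + 19]
25. n8.lim = 16  [b₁.hot + b₀.hot + 23]
26. n14.hot = 26  [terminal]
27. n6.off = "mp"  ["mp"]
28. n6.pre = "nvy"  [S.lim ++ "y"]
29. n6.tag = -1  [b.hot * 3 - 79]
30. n15.cnt = 6  [6]
31. n15.lim = 23  [len(E.acc) + 20]
32. n16.cnt = 26  [B₀.cnt + 20]
33. n16.lim = 23  [B₀.cnt + 17]
34. n17.fin = false  [terminal]
35. n18.lab = "wr"  ["wr"]
36. n18.fin = "yr"  ["yr"]
37. n19.hot = 17  [terminal]
38. n18.live = 24  [24]
39. n18.acc = "wrq"  [E.lab ++ "q"]
40. n16.off = 7  [B.cnt + E.live - 43]
41. n16.hot = 5  [(if g.fin then B.cnt else E.live) - 19]
42. n15.off = -4  [-4]
43. n15.hot = 23  [23]
44. n1.off = 17  [S.tag + 18]
45. n1.hot = 20  [B₀.lim + 19]
46. n0.off = "qp"  ["qp"]
47. n0.pre = "uqr"  ["u" ++ S.lim]
48. n0.tag = 2  [B.off + B.hot - 35]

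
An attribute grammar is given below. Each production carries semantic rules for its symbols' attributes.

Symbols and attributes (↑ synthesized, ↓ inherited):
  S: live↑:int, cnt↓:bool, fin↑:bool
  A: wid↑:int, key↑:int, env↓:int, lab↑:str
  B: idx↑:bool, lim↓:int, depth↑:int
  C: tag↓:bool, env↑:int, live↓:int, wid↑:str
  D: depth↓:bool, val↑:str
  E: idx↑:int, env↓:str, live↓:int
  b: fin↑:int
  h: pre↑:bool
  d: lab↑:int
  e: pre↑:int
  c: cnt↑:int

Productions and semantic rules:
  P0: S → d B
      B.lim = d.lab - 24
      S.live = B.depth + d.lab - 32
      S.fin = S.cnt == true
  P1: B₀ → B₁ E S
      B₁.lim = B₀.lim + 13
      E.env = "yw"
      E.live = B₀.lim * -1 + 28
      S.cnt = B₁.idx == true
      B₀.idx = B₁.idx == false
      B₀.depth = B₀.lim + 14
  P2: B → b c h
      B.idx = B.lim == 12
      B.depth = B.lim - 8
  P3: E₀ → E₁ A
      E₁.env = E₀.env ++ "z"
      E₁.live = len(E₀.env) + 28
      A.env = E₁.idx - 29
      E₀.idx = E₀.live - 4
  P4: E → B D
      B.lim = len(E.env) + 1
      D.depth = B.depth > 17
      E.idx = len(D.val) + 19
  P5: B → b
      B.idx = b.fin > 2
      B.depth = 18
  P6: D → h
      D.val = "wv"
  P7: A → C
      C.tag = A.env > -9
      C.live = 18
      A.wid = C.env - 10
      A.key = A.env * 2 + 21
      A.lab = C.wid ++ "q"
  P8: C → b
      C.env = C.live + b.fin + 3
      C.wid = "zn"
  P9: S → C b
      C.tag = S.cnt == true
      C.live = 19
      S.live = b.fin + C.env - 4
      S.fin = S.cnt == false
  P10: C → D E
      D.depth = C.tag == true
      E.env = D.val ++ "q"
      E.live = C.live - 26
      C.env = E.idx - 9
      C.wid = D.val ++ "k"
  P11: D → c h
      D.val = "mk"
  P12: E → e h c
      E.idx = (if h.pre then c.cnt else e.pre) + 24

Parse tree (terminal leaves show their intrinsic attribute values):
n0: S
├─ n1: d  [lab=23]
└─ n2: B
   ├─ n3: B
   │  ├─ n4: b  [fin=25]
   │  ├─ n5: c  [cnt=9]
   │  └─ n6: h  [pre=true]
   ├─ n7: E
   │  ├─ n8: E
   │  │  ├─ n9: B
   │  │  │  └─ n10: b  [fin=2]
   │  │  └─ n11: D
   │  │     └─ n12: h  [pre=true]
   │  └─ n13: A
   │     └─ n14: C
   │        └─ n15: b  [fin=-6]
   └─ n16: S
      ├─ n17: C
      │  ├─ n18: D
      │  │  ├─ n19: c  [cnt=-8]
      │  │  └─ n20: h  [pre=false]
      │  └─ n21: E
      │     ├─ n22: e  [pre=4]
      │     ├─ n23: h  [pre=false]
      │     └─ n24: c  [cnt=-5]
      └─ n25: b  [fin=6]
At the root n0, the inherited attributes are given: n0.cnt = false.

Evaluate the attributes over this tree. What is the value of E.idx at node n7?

25

1. n0.cnt = false  [given at root]
2. n1.lab = 23  [terminal]
3. n2.lim = -1  [d.lab - 24]
4. n3.lim = 12  [B₀.lim + 13]
5. n4.fin = 25  [terminal]
6. n5.cnt = 9  [terminal]
7. n6.pre = true  [terminal]
8. n3.idx = true  [B.lim == 12]
9. n3.depth = 4  [B.lim - 8]
10. n7.env = "yw"  ["yw"]
11. n7.live = 29  [B₀.lim * -1 + 28]
12. n8.env = "ywz"  [E₀.env ++ "z"]
13. n8.live = 30  [len(E₀.env) + 28]
14. n9.lim = 4  [len(E.env) + 1]
15. n10.fin = 2  [terminal]
16. n9.idx = false  [b.fin > 2]
17. n9.depth = 18  [18]
18. n11.depth = true  [B.depth > 17]
19. n12.pre = true  [terminal]
20. n11.val = "wv"  ["wv"]
21. n8.idx = 21  [len(D.val) + 19]
22. n13.env = -8  [E₁.idx - 29]
23. n14.tag = true  [A.env > -9]
24. n14.live = 18  [18]
25. n15.fin = -6  [terminal]
26. n14.env = 15  [C.live + b.fin + 3]
27. n14.wid = "zn"  ["zn"]
28. n13.wid = 5  [C.env - 10]
29. n13.key = 5  [A.env * 2 + 21]
30. n13.lab = "znq"  [C.wid ++ "q"]
31. n7.idx = 25  [E₀.live - 4]
32. n16.cnt = true  [B₁.idx == true]
33. n17.tag = true  [S.cnt == true]
34. n17.live = 19  [19]
35. n18.depth = true  [C.tag == true]
36. n19.cnt = -8  [terminal]
37. n20.pre = false  [terminal]
38. n18.val = "mk"  ["mk"]
39. n21.env = "mkq"  [D.val ++ "q"]
40. n21.live = -7  [C.live - 26]
41. n22.pre = 4  [terminal]
42. n23.pre = false  [terminal]
43. n24.cnt = -5  [terminal]
44. n21.idx = 28  [(if h.pre then c.cnt else e.pre) + 24]
45. n17.env = 19  [E.idx - 9]
46. n17.wid = "mkk"  [D.val ++ "k"]
47. n25.fin = 6  [terminal]
48. n16.live = 21  [b.fin + C.env - 4]
49. n16.fin = false  [S.cnt == false]
50. n2.idx = false  [B₁.idx == false]
51. n2.depth = 13  [B₀.lim + 14]
52. n0.live = 4  [B.depth + d.lab - 32]
53. n0.fin = false  [S.cnt == true]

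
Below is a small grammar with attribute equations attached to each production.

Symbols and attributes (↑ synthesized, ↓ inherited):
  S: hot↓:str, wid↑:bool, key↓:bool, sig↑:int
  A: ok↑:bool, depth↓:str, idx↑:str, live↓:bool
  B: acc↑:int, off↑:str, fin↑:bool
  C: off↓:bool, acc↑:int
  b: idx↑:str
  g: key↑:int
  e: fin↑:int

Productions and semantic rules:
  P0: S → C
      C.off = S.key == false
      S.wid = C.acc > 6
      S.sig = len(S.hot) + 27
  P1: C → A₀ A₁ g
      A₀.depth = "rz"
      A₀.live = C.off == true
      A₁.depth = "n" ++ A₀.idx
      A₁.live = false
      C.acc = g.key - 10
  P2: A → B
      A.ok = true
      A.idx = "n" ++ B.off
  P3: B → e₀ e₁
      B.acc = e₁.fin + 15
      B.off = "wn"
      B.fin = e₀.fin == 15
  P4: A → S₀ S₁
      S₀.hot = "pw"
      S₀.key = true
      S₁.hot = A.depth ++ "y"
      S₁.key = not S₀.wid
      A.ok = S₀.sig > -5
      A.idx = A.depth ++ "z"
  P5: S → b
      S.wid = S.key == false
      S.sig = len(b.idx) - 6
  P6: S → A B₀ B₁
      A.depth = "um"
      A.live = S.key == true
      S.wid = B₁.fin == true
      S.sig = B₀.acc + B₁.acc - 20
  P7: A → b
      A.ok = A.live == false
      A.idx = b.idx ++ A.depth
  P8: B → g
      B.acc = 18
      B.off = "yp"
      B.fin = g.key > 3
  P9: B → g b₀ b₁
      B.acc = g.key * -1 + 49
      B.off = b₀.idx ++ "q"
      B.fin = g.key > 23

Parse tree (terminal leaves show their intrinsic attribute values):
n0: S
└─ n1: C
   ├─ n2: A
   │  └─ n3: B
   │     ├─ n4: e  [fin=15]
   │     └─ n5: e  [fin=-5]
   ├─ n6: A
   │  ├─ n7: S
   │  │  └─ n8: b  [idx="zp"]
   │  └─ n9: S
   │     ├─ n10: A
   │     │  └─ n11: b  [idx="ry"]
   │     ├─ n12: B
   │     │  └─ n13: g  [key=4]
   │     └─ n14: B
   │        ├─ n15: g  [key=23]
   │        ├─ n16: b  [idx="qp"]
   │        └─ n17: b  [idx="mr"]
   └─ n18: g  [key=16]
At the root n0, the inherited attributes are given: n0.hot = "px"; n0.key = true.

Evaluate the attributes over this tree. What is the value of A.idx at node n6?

"nnwnz"

1. n0.hot = "px"  [given at root]
2. n0.key = true  [given at root]
3. n1.off = false  [S.key == false]
4. n2.depth = "rz"  ["rz"]
5. n2.live = false  [C.off == true]
6. n4.fin = 15  [terminal]
7. n5.fin = -5  [terminal]
8. n3.acc = 10  [e₁.fin + 15]
9. n3.off = "wn"  ["wn"]
10. n3.fin = true  [e₀.fin == 15]
11. n2.ok = true  [true]
12. n2.idx = "nwn"  ["n" ++ B.off]
13. n6.depth = "nnwn"  ["n" ++ A₀.idx]
14. n6.live = false  [false]
15. n7.hot = "pw"  ["pw"]
16. n7.key = true  [true]
17. n8.idx = "zp"  [terminal]
18. n7.wid = false  [S.key == false]
19. n7.sig = -4  [len(b.idx) - 6]
20. n9.hot = "nnwny"  [A.depth ++ "y"]
21. n9.key = true  [not S₀.wid]
22. n10.depth = "um"  ["um"]
23. n10.live = true  [S.key == true]
24. n11.idx = "ry"  [terminal]
25. n10.ok = false  [A.live == false]
26. n10.idx = "ryum"  [b.idx ++ A.depth]
27. n13.key = 4  [terminal]
28. n12.acc = 18  [18]
29. n12.off = "yp"  ["yp"]
30. n12.fin = true  [g.key > 3]
31. n15.key = 23  [terminal]
32. n16.idx = "qp"  [terminal]
33. n17.idx = "mr"  [terminal]
34. n14.acc = 26  [g.key * -1 + 49]
35. n14.off = "qpq"  [b₀.idx ++ "q"]
36. n14.fin = false  [g.key > 23]
37. n9.wid = false  [B₁.fin == true]
38. n9.sig = 24  [B₀.acc + B₁.acc - 20]
39. n6.ok = true  [S₀.sig > -5]
40. n6.idx = "nnwnz"  [A.depth ++ "z"]
41. n18.key = 16  [terminal]
42. n1.acc = 6  [g.key - 10]
43. n0.wid = false  [C.acc > 6]
44. n0.sig = 29  [len(S.hot) + 27]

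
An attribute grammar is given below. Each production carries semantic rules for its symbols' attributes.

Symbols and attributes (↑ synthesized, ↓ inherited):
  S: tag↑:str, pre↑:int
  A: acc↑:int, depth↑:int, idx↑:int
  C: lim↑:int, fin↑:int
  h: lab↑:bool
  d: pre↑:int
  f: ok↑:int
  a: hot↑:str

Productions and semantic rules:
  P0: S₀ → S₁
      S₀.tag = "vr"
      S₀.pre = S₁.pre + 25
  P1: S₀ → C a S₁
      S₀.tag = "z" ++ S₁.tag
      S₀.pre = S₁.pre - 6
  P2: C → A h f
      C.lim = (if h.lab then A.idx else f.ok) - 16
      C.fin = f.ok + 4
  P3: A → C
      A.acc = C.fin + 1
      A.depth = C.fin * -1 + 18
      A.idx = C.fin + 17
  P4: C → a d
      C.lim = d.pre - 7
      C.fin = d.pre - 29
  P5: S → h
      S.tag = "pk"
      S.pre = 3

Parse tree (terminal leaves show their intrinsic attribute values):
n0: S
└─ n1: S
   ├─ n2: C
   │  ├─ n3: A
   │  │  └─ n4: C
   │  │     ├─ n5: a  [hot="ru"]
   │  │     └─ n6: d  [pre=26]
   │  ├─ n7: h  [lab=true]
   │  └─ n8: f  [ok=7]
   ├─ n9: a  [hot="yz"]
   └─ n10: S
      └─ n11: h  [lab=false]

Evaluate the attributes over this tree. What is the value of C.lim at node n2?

1. n5.hot = "ru"  [terminal]
2. n6.pre = 26  [terminal]
3. n4.lim = 19  [d.pre - 7]
4. n4.fin = -3  [d.pre - 29]
5. n3.acc = -2  [C.fin + 1]
6. n3.depth = 21  [C.fin * -1 + 18]
7. n3.idx = 14  [C.fin + 17]
8. n7.lab = true  [terminal]
9. n8.ok = 7  [terminal]
10. n2.lim = -2  [(if h.lab then A.idx else f.ok) - 16]
11. n2.fin = 11  [f.ok + 4]
12. n9.hot = "yz"  [terminal]
13. n11.lab = false  [terminal]
14. n10.tag = "pk"  ["pk"]
15. n10.pre = 3  [3]
16. n1.tag = "zpk"  ["z" ++ S₁.tag]
17. n1.pre = -3  [S₁.pre - 6]
18. n0.tag = "vr"  ["vr"]
19. n0.pre = 22  [S₁.pre + 25]

-2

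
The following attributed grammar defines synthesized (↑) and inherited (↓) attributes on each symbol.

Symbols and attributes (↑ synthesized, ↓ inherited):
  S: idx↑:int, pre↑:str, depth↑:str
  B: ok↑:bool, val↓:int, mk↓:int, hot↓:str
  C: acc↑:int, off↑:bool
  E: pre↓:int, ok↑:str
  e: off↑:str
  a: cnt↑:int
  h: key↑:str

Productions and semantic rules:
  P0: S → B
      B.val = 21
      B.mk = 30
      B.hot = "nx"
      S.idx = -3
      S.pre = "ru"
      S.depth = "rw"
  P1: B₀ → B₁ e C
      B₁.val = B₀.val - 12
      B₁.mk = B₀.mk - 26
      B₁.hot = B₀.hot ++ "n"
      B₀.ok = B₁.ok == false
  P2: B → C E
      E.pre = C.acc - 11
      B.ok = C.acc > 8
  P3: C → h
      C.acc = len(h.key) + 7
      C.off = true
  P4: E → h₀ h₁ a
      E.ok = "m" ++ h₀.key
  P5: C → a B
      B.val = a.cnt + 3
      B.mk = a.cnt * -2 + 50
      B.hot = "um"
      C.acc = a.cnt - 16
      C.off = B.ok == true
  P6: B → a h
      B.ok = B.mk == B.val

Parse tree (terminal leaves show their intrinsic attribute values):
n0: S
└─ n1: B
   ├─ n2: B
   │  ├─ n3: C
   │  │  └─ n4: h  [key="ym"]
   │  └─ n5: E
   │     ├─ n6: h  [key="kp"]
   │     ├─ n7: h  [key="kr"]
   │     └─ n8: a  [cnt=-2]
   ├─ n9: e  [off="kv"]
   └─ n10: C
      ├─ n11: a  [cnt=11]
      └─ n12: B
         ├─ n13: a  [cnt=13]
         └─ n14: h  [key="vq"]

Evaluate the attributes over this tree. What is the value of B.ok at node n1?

1. n1.val = 21  [21]
2. n1.mk = 30  [30]
3. n1.hot = "nx"  ["nx"]
4. n2.val = 9  [B₀.val - 12]
5. n2.mk = 4  [B₀.mk - 26]
6. n2.hot = "nxn"  [B₀.hot ++ "n"]
7. n4.key = "ym"  [terminal]
8. n3.acc = 9  [len(h.key) + 7]
9. n3.off = true  [true]
10. n5.pre = -2  [C.acc - 11]
11. n6.key = "kp"  [terminal]
12. n7.key = "kr"  [terminal]
13. n8.cnt = -2  [terminal]
14. n5.ok = "mkp"  ["m" ++ h₀.key]
15. n2.ok = true  [C.acc > 8]
16. n9.off = "kv"  [terminal]
17. n11.cnt = 11  [terminal]
18. n12.val = 14  [a.cnt + 3]
19. n12.mk = 28  [a.cnt * -2 + 50]
20. n12.hot = "um"  ["um"]
21. n13.cnt = 13  [terminal]
22. n14.key = "vq"  [terminal]
23. n12.ok = false  [B.mk == B.val]
24. n10.acc = -5  [a.cnt - 16]
25. n10.off = false  [B.ok == true]
26. n1.ok = false  [B₁.ok == false]
27. n0.idx = -3  [-3]
28. n0.pre = "ru"  ["ru"]
29. n0.depth = "rw"  ["rw"]

false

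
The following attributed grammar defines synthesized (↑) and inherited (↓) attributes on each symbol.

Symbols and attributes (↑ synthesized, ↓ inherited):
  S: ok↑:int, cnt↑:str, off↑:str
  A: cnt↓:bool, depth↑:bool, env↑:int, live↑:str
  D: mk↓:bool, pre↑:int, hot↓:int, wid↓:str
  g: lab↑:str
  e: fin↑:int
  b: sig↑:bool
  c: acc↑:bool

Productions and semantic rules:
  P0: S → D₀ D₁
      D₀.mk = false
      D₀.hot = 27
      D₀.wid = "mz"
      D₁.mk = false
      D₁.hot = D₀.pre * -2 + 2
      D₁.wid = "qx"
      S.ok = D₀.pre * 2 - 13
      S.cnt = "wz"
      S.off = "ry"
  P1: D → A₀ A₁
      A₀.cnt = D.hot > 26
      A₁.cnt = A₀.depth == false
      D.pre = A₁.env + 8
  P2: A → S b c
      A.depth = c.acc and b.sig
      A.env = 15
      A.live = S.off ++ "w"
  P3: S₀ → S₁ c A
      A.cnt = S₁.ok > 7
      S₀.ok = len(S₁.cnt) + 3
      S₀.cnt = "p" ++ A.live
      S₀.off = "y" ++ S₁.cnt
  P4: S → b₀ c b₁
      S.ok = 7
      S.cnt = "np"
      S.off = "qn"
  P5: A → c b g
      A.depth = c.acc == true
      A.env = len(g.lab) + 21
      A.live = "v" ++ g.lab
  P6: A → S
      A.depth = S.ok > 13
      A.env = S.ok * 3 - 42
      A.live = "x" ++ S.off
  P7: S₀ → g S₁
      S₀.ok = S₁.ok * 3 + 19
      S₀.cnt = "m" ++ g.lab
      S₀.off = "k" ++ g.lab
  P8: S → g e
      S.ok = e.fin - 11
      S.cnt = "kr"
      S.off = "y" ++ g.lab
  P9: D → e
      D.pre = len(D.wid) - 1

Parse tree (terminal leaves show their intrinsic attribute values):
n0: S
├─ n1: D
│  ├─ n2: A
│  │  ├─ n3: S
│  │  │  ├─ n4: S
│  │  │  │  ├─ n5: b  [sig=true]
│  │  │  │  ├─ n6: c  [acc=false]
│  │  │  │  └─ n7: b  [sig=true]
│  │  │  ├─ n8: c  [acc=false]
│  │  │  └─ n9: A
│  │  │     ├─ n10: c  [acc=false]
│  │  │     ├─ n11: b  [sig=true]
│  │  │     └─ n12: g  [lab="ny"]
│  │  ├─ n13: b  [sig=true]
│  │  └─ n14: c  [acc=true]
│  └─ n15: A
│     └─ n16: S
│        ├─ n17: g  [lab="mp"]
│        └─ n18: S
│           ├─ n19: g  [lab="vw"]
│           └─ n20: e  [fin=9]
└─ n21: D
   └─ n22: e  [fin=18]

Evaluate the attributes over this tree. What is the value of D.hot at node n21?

1. n1.mk = false  [false]
2. n1.hot = 27  [27]
3. n1.wid = "mz"  ["mz"]
4. n2.cnt = true  [D.hot > 26]
5. n5.sig = true  [terminal]
6. n6.acc = false  [terminal]
7. n7.sig = true  [terminal]
8. n4.ok = 7  [7]
9. n4.cnt = "np"  ["np"]
10. n4.off = "qn"  ["qn"]
11. n8.acc = false  [terminal]
12. n9.cnt = false  [S₁.ok > 7]
13. n10.acc = false  [terminal]
14. n11.sig = true  [terminal]
15. n12.lab = "ny"  [terminal]
16. n9.depth = false  [c.acc == true]
17. n9.env = 23  [len(g.lab) + 21]
18. n9.live = "vny"  ["v" ++ g.lab]
19. n3.ok = 5  [len(S₁.cnt) + 3]
20. n3.cnt = "pvny"  ["p" ++ A.live]
21. n3.off = "ynp"  ["y" ++ S₁.cnt]
22. n13.sig = true  [terminal]
23. n14.acc = true  [terminal]
24. n2.depth = true  [c.acc and b.sig]
25. n2.env = 15  [15]
26. n2.live = "ynpw"  [S.off ++ "w"]
27. n15.cnt = false  [A₀.depth == false]
28. n17.lab = "mp"  [terminal]
29. n19.lab = "vw"  [terminal]
30. n20.fin = 9  [terminal]
31. n18.ok = -2  [e.fin - 11]
32. n18.cnt = "kr"  ["kr"]
33. n18.off = "yvw"  ["y" ++ g.lab]
34. n16.ok = 13  [S₁.ok * 3 + 19]
35. n16.cnt = "mmp"  ["m" ++ g.lab]
36. n16.off = "kmp"  ["k" ++ g.lab]
37. n15.depth = false  [S.ok > 13]
38. n15.env = -3  [S.ok * 3 - 42]
39. n15.live = "xkmp"  ["x" ++ S.off]
40. n1.pre = 5  [A₁.env + 8]
41. n21.mk = false  [false]
42. n21.hot = -8  [D₀.pre * -2 + 2]
43. n21.wid = "qx"  ["qx"]
44. n22.fin = 18  [terminal]
45. n21.pre = 1  [len(D.wid) - 1]
46. n0.ok = -3  [D₀.pre * 2 - 13]
47. n0.cnt = "wz"  ["wz"]
48. n0.off = "ry"  ["ry"]

-8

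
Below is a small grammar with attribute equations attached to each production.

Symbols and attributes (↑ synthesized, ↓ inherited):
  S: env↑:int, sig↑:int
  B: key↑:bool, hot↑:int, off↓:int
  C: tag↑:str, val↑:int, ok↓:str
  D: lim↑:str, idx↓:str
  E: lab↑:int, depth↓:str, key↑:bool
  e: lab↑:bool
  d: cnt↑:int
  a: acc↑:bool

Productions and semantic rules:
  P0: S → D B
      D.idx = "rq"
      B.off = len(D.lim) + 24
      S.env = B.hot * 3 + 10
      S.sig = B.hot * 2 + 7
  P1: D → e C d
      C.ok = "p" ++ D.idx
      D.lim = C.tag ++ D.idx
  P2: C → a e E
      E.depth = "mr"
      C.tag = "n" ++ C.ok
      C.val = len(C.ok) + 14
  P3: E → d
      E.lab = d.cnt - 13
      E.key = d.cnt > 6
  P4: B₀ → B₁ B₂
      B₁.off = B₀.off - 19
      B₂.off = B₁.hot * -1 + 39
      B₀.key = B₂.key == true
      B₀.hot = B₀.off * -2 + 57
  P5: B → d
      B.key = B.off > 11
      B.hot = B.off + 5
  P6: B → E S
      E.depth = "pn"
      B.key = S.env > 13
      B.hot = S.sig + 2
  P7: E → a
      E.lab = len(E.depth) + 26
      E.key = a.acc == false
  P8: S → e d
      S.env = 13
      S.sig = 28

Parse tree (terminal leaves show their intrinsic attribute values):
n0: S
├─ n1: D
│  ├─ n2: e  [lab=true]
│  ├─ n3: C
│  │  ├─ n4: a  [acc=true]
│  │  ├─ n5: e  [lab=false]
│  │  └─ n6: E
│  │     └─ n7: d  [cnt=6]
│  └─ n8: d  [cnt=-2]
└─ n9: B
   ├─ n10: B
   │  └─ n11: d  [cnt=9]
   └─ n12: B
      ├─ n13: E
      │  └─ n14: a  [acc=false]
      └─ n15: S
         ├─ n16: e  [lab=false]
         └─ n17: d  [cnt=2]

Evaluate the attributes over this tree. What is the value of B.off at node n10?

11

1. n1.idx = "rq"  ["rq"]
2. n2.lab = true  [terminal]
3. n3.ok = "prq"  ["p" ++ D.idx]
4. n4.acc = true  [terminal]
5. n5.lab = false  [terminal]
6. n6.depth = "mr"  ["mr"]
7. n7.cnt = 6  [terminal]
8. n6.lab = -7  [d.cnt - 13]
9. n6.key = false  [d.cnt > 6]
10. n3.tag = "nprq"  ["n" ++ C.ok]
11. n3.val = 17  [len(C.ok) + 14]
12. n8.cnt = -2  [terminal]
13. n1.lim = "nprqrq"  [C.tag ++ D.idx]
14. n9.off = 30  [len(D.lim) + 24]
15. n10.off = 11  [B₀.off - 19]
16. n11.cnt = 9  [terminal]
17. n10.key = false  [B.off > 11]
18. n10.hot = 16  [B.off + 5]
19. n12.off = 23  [B₁.hot * -1 + 39]
20. n13.depth = "pn"  ["pn"]
21. n14.acc = false  [terminal]
22. n13.lab = 28  [len(E.depth) + 26]
23. n13.key = true  [a.acc == false]
24. n16.lab = false  [terminal]
25. n17.cnt = 2  [terminal]
26. n15.env = 13  [13]
27. n15.sig = 28  [28]
28. n12.key = false  [S.env > 13]
29. n12.hot = 30  [S.sig + 2]
30. n9.key = false  [B₂.key == true]
31. n9.hot = -3  [B₀.off * -2 + 57]
32. n0.env = 1  [B.hot * 3 + 10]
33. n0.sig = 1  [B.hot * 2 + 7]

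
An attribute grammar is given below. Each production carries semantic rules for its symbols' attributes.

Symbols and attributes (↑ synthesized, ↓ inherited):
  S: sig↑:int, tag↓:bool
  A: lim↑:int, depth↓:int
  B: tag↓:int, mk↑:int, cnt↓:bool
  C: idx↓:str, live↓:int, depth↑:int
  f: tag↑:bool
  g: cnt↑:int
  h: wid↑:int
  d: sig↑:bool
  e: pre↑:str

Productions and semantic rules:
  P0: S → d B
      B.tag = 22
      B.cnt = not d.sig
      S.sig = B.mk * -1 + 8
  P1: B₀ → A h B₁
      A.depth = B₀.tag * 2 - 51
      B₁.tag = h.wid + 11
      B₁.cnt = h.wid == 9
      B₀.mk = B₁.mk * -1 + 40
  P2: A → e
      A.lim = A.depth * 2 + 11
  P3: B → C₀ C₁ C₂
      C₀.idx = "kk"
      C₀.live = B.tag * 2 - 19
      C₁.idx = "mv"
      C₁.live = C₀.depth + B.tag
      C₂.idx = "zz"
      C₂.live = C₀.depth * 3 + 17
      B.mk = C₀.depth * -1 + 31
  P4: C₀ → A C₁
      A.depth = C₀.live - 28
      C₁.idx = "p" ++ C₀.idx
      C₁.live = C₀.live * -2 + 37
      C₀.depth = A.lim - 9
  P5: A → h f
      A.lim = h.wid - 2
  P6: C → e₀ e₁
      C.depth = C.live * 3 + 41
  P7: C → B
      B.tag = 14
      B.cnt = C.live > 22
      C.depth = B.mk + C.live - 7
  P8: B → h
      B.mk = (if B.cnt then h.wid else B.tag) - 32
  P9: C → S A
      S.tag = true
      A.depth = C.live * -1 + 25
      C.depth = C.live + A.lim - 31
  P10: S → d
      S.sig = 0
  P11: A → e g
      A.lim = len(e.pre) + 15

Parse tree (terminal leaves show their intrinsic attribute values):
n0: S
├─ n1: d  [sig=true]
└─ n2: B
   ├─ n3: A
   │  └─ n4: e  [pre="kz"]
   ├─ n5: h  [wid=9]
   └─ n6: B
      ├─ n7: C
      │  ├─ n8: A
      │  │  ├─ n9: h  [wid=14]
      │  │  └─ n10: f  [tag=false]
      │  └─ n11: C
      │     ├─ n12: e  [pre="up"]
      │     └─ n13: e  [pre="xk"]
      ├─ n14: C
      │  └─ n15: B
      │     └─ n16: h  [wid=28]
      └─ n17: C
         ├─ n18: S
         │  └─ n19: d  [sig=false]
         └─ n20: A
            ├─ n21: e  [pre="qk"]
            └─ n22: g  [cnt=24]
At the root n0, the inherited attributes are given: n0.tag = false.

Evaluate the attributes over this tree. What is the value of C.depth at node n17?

1. n0.tag = false  [given at root]
2. n1.sig = true  [terminal]
3. n2.tag = 22  [22]
4. n2.cnt = false  [not d.sig]
5. n3.depth = -7  [B₀.tag * 2 - 51]
6. n4.pre = "kz"  [terminal]
7. n3.lim = -3  [A.depth * 2 + 11]
8. n5.wid = 9  [terminal]
9. n6.tag = 20  [h.wid + 11]
10. n6.cnt = true  [h.wid == 9]
11. n7.idx = "kk"  ["kk"]
12. n7.live = 21  [B.tag * 2 - 19]
13. n8.depth = -7  [C₀.live - 28]
14. n9.wid = 14  [terminal]
15. n10.tag = false  [terminal]
16. n8.lim = 12  [h.wid - 2]
17. n11.idx = "pkk"  ["p" ++ C₀.idx]
18. n11.live = -5  [C₀.live * -2 + 37]
19. n12.pre = "up"  [terminal]
20. n13.pre = "xk"  [terminal]
21. n11.depth = 26  [C.live * 3 + 41]
22. n7.depth = 3  [A.lim - 9]
23. n14.idx = "mv"  ["mv"]
24. n14.live = 23  [C₀.depth + B.tag]
25. n15.tag = 14  [14]
26. n15.cnt = true  [C.live > 22]
27. n16.wid = 28  [terminal]
28. n15.mk = -4  [(if B.cnt then h.wid else B.tag) - 32]
29. n14.depth = 12  [B.mk + C.live - 7]
30. n17.idx = "zz"  ["zz"]
31. n17.live = 26  [C₀.depth * 3 + 17]
32. n18.tag = true  [true]
33. n19.sig = false  [terminal]
34. n18.sig = 0  [0]
35. n20.depth = -1  [C.live * -1 + 25]
36. n21.pre = "qk"  [terminal]
37. n22.cnt = 24  [terminal]
38. n20.lim = 17  [len(e.pre) + 15]
39. n17.depth = 12  [C.live + A.lim - 31]
40. n6.mk = 28  [C₀.depth * -1 + 31]
41. n2.mk = 12  [B₁.mk * -1 + 40]
42. n0.sig = -4  [B.mk * -1 + 8]

12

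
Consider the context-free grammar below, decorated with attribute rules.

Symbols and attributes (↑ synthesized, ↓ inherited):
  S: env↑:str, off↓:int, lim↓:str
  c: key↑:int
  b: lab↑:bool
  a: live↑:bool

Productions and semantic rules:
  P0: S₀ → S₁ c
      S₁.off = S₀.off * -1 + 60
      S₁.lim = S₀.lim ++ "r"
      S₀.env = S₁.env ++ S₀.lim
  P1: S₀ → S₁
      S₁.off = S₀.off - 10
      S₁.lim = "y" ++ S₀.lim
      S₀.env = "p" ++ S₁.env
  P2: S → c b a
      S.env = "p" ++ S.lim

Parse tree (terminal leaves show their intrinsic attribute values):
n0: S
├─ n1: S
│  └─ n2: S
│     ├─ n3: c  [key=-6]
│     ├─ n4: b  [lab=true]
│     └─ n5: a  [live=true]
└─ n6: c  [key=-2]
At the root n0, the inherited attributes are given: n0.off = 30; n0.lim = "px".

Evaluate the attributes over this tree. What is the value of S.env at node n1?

1. n0.off = 30  [given at root]
2. n0.lim = "px"  [given at root]
3. n1.off = 30  [S₀.off * -1 + 60]
4. n1.lim = "pxr"  [S₀.lim ++ "r"]
5. n2.off = 20  [S₀.off - 10]
6. n2.lim = "ypxr"  ["y" ++ S₀.lim]
7. n3.key = -6  [terminal]
8. n4.lab = true  [terminal]
9. n5.live = true  [terminal]
10. n2.env = "pypxr"  ["p" ++ S.lim]
11. n1.env = "ppypxr"  ["p" ++ S₁.env]
12. n6.key = -2  [terminal]
13. n0.env = "ppypxrpx"  [S₁.env ++ S₀.lim]

"ppypxr"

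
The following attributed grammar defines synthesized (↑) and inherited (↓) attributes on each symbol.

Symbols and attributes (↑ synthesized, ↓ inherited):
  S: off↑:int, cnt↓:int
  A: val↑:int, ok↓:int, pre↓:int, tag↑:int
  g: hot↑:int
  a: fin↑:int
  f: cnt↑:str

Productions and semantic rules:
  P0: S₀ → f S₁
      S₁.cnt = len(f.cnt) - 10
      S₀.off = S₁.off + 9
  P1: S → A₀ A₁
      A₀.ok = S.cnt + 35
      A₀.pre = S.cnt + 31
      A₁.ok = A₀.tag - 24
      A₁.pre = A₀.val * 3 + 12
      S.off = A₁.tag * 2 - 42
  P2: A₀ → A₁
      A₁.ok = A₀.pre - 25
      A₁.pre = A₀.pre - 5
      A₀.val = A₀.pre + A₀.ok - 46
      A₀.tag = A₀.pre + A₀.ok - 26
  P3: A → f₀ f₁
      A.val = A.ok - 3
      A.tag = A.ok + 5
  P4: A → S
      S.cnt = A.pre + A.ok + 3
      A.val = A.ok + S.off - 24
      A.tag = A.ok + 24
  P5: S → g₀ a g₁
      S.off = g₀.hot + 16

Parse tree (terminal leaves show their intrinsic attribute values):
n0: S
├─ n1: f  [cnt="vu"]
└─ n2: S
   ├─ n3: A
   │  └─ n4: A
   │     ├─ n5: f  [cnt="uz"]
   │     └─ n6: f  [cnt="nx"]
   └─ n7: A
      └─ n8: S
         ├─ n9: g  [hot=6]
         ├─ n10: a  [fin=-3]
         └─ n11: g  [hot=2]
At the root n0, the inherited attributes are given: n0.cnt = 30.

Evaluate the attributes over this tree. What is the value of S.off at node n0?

15

1. n0.cnt = 30  [given at root]
2. n1.cnt = "vu"  [terminal]
3. n2.cnt = -8  [len(f.cnt) - 10]
4. n3.ok = 27  [S.cnt + 35]
5. n3.pre = 23  [S.cnt + 31]
6. n4.ok = -2  [A₀.pre - 25]
7. n4.pre = 18  [A₀.pre - 5]
8. n5.cnt = "uz"  [terminal]
9. n6.cnt = "nx"  [terminal]
10. n4.val = -5  [A.ok - 3]
11. n4.tag = 3  [A.ok + 5]
12. n3.val = 4  [A₀.pre + A₀.ok - 46]
13. n3.tag = 24  [A₀.pre + A₀.ok - 26]
14. n7.ok = 0  [A₀.tag - 24]
15. n7.pre = 24  [A₀.val * 3 + 12]
16. n8.cnt = 27  [A.pre + A.ok + 3]
17. n9.hot = 6  [terminal]
18. n10.fin = -3  [terminal]
19. n11.hot = 2  [terminal]
20. n8.off = 22  [g₀.hot + 16]
21. n7.val = -2  [A.ok + S.off - 24]
22. n7.tag = 24  [A.ok + 24]
23. n2.off = 6  [A₁.tag * 2 - 42]
24. n0.off = 15  [S₁.off + 9]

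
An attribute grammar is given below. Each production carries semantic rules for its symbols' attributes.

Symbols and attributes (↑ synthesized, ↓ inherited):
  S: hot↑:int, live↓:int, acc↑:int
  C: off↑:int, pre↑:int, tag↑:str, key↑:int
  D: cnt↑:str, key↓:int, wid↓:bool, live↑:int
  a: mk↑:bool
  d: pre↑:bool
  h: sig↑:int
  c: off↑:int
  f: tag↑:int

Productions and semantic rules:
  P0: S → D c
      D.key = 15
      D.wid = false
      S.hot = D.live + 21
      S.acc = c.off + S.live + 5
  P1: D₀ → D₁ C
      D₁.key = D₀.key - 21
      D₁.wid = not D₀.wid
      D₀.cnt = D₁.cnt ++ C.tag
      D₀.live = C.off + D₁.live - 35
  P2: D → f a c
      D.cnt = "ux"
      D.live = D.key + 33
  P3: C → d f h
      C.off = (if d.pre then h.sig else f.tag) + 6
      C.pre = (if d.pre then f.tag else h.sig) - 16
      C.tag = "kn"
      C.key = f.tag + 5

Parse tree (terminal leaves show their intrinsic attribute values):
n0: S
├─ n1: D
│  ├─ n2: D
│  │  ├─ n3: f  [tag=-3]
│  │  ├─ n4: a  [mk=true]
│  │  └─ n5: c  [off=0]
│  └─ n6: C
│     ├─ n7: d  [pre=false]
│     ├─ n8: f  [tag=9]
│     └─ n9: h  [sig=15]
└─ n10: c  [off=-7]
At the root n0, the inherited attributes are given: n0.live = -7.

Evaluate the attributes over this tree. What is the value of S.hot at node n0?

1. n0.live = -7  [given at root]
2. n1.key = 15  [15]
3. n1.wid = false  [false]
4. n2.key = -6  [D₀.key - 21]
5. n2.wid = true  [not D₀.wid]
6. n3.tag = -3  [terminal]
7. n4.mk = true  [terminal]
8. n5.off = 0  [terminal]
9. n2.cnt = "ux"  ["ux"]
10. n2.live = 27  [D.key + 33]
11. n7.pre = false  [terminal]
12. n8.tag = 9  [terminal]
13. n9.sig = 15  [terminal]
14. n6.off = 15  [(if d.pre then h.sig else f.tag) + 6]
15. n6.pre = -1  [(if d.pre then f.tag else h.sig) - 16]
16. n6.tag = "kn"  ["kn"]
17. n6.key = 14  [f.tag + 5]
18. n1.cnt = "uxkn"  [D₁.cnt ++ C.tag]
19. n1.live = 7  [C.off + D₁.live - 35]
20. n10.off = -7  [terminal]
21. n0.hot = 28  [D.live + 21]
22. n0.acc = -9  [c.off + S.live + 5]

28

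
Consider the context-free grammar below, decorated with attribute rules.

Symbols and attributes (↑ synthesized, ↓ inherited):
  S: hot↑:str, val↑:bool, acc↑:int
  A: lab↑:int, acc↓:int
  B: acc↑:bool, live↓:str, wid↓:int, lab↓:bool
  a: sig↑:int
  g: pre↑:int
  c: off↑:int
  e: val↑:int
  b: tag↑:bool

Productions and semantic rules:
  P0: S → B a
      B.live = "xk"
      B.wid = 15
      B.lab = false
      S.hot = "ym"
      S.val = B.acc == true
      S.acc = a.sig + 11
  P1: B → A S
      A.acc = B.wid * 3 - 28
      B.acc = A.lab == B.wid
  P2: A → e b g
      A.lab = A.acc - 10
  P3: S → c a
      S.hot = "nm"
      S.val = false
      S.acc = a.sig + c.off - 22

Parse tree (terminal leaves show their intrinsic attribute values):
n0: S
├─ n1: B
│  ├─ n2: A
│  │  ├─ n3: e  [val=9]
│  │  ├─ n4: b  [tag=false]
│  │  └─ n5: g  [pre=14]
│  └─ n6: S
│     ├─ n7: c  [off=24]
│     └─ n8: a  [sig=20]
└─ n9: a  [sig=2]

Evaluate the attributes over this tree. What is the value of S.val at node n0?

1. n1.live = "xk"  ["xk"]
2. n1.wid = 15  [15]
3. n1.lab = false  [false]
4. n2.acc = 17  [B.wid * 3 - 28]
5. n3.val = 9  [terminal]
6. n4.tag = false  [terminal]
7. n5.pre = 14  [terminal]
8. n2.lab = 7  [A.acc - 10]
9. n7.off = 24  [terminal]
10. n8.sig = 20  [terminal]
11. n6.hot = "nm"  ["nm"]
12. n6.val = false  [false]
13. n6.acc = 22  [a.sig + c.off - 22]
14. n1.acc = false  [A.lab == B.wid]
15. n9.sig = 2  [terminal]
16. n0.hot = "ym"  ["ym"]
17. n0.val = false  [B.acc == true]
18. n0.acc = 13  [a.sig + 11]

false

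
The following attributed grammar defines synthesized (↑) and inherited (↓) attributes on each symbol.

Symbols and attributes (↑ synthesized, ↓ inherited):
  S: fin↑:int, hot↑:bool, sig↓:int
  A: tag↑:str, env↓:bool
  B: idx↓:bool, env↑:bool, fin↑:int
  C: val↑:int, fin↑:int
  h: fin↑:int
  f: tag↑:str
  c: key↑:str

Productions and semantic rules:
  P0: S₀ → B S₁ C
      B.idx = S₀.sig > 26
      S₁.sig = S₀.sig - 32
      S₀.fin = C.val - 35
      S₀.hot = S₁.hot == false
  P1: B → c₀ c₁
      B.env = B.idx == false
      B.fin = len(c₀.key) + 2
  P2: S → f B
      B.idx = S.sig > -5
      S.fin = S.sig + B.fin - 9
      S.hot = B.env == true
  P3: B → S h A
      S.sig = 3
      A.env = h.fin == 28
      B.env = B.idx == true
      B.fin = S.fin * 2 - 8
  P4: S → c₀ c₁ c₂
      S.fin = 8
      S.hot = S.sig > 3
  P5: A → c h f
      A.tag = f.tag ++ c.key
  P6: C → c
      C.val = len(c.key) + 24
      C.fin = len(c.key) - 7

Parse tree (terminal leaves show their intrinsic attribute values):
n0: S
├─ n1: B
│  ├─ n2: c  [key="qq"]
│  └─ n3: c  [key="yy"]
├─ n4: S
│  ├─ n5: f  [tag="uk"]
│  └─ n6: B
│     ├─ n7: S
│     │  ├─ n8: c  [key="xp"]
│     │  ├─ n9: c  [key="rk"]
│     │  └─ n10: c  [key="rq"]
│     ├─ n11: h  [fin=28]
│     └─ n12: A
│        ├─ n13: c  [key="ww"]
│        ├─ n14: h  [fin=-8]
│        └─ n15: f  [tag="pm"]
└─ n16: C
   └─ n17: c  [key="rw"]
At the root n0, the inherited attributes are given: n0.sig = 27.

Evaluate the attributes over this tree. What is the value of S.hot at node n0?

1. n0.sig = 27  [given at root]
2. n1.idx = true  [S₀.sig > 26]
3. n2.key = "qq"  [terminal]
4. n3.key = "yy"  [terminal]
5. n1.env = false  [B.idx == false]
6. n1.fin = 4  [len(c₀.key) + 2]
7. n4.sig = -5  [S₀.sig - 32]
8. n5.tag = "uk"  [terminal]
9. n6.idx = false  [S.sig > -5]
10. n7.sig = 3  [3]
11. n8.key = "xp"  [terminal]
12. n9.key = "rk"  [terminal]
13. n10.key = "rq"  [terminal]
14. n7.fin = 8  [8]
15. n7.hot = false  [S.sig > 3]
16. n11.fin = 28  [terminal]
17. n12.env = true  [h.fin == 28]
18. n13.key = "ww"  [terminal]
19. n14.fin = -8  [terminal]
20. n15.tag = "pm"  [terminal]
21. n12.tag = "pmww"  [f.tag ++ c.key]
22. n6.env = false  [B.idx == true]
23. n6.fin = 8  [S.fin * 2 - 8]
24. n4.fin = -6  [S.sig + B.fin - 9]
25. n4.hot = false  [B.env == true]
26. n17.key = "rw"  [terminal]
27. n16.val = 26  [len(c.key) + 24]
28. n16.fin = -5  [len(c.key) - 7]
29. n0.fin = -9  [C.val - 35]
30. n0.hot = true  [S₁.hot == false]

true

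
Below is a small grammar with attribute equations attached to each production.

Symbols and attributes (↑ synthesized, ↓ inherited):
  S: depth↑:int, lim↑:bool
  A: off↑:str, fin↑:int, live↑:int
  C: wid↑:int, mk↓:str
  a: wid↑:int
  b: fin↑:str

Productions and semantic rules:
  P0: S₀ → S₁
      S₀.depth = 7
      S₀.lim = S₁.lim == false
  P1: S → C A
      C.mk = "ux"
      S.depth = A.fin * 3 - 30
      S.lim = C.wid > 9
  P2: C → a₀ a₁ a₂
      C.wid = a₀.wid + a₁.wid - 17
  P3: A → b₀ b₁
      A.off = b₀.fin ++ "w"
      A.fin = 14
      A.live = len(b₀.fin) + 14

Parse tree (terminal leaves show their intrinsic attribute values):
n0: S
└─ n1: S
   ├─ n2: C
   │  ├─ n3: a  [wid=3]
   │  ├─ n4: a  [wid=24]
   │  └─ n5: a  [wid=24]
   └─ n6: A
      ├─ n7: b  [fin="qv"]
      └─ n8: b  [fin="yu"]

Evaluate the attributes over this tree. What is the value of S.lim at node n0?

1. n2.mk = "ux"  ["ux"]
2. n3.wid = 3  [terminal]
3. n4.wid = 24  [terminal]
4. n5.wid = 24  [terminal]
5. n2.wid = 10  [a₀.wid + a₁.wid - 17]
6. n7.fin = "qv"  [terminal]
7. n8.fin = "yu"  [terminal]
8. n6.off = "qvw"  [b₀.fin ++ "w"]
9. n6.fin = 14  [14]
10. n6.live = 16  [len(b₀.fin) + 14]
11. n1.depth = 12  [A.fin * 3 - 30]
12. n1.lim = true  [C.wid > 9]
13. n0.depth = 7  [7]
14. n0.lim = false  [S₁.lim == false]

false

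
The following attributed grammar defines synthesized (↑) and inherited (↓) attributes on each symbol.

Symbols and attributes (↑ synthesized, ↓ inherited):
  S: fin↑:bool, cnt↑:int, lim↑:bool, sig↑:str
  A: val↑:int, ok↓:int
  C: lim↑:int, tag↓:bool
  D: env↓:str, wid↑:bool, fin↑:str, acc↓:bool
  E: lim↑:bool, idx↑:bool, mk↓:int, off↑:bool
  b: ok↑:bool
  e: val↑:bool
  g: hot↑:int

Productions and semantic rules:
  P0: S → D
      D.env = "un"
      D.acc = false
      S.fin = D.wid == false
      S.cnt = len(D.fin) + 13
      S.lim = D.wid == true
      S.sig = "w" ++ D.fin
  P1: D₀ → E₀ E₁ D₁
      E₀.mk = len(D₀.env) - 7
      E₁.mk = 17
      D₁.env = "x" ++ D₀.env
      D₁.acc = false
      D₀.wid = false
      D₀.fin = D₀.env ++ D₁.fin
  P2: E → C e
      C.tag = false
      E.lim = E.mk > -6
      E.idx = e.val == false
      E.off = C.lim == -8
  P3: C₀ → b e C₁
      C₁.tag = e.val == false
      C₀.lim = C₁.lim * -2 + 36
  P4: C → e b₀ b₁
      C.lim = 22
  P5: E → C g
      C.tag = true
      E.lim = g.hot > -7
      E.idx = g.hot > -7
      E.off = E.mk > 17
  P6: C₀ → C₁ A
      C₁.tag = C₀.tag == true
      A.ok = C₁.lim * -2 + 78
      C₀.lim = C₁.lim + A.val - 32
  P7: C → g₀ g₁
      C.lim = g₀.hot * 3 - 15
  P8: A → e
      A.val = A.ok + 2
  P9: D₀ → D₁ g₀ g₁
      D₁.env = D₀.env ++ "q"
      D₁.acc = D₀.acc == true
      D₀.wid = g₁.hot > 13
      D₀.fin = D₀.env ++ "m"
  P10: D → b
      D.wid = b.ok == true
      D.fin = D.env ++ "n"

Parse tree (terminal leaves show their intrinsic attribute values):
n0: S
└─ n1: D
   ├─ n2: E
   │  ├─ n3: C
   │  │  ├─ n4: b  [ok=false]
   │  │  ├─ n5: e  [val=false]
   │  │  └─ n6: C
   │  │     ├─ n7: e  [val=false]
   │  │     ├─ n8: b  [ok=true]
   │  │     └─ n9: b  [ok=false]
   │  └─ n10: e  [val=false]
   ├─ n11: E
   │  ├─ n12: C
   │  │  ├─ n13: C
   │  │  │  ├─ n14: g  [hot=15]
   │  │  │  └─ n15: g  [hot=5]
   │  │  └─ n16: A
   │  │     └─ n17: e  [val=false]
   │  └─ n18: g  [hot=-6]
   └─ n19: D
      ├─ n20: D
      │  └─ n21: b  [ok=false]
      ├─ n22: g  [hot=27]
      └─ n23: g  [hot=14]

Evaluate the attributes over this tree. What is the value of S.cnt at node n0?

1. n1.env = "un"  ["un"]
2. n1.acc = false  [false]
3. n2.mk = -5  [len(D₀.env) - 7]
4. n3.tag = false  [false]
5. n4.ok = false  [terminal]
6. n5.val = false  [terminal]
7. n6.tag = true  [e.val == false]
8. n7.val = false  [terminal]
9. n8.ok = true  [terminal]
10. n9.ok = false  [terminal]
11. n6.lim = 22  [22]
12. n3.lim = -8  [C₁.lim * -2 + 36]
13. n10.val = false  [terminal]
14. n2.lim = true  [E.mk > -6]
15. n2.idx = true  [e.val == false]
16. n2.off = true  [C.lim == -8]
17. n11.mk = 17  [17]
18. n12.tag = true  [true]
19. n13.tag = true  [C₀.tag == true]
20. n14.hot = 15  [terminal]
21. n15.hot = 5  [terminal]
22. n13.lim = 30  [g₀.hot * 3 - 15]
23. n16.ok = 18  [C₁.lim * -2 + 78]
24. n17.val = false  [terminal]
25. n16.val = 20  [A.ok + 2]
26. n12.lim = 18  [C₁.lim + A.val - 32]
27. n18.hot = -6  [terminal]
28. n11.lim = true  [g.hot > -7]
29. n11.idx = true  [g.hot > -7]
30. n11.off = false  [E.mk > 17]
31. n19.env = "xun"  ["x" ++ D₀.env]
32. n19.acc = false  [false]
33. n20.env = "xunq"  [D₀.env ++ "q"]
34. n20.acc = false  [D₀.acc == true]
35. n21.ok = false  [terminal]
36. n20.wid = false  [b.ok == true]
37. n20.fin = "xunqn"  [D.env ++ "n"]
38. n22.hot = 27  [terminal]
39. n23.hot = 14  [terminal]
40. n19.wid = true  [g₁.hot > 13]
41. n19.fin = "xunm"  [D₀.env ++ "m"]
42. n1.wid = false  [false]
43. n1.fin = "unxunm"  [D₀.env ++ D₁.fin]
44. n0.fin = true  [D.wid == false]
45. n0.cnt = 19  [len(D.fin) + 13]
46. n0.lim = false  [D.wid == true]
47. n0.sig = "wunxunm"  ["w" ++ D.fin]

19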